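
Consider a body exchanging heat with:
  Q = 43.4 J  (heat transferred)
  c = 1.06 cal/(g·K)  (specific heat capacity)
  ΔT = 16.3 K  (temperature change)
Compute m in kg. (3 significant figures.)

6.00×10^-4 kg

Solving Q = m·c·ΔT for m: m = Q/(c·ΔT).
Q = 43.4 J; c = 1.06 cal/(g·K) = 4435 J/(kg·K); ΔT = 16.3 K.
m = 6.004×10^-4 kg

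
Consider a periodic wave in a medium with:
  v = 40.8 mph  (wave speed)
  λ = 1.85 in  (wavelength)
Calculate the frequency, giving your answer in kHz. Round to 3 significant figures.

0.388 kHz

Rearranging v = f·λ for f: f = v/λ.
v = 40.8 mph = 18.24 m/s; λ = 1.85 in = 0.04699 m.
f = 388.2 Hz
388.2 Hz × (1 kHz / 1000 Hz) = 0.3882 kHz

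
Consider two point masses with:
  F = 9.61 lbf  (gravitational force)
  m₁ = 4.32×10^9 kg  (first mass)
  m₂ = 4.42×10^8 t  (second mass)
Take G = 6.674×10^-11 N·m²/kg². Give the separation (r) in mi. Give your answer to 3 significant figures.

From Newton's law of gravitation: r = √(G·m₁m₂/F).
F = 9.61 lbf = 42.75 N; m₁ = 4.32×10^9 kg; m₂ = 4.42×10^8 t = 4.420×10^11 kg; G = 6.674×10^-11 N·m²/kg².
r = 54600 m
54600 m × (1 mi / 1609 m) = 33.93 mi

33.9 mi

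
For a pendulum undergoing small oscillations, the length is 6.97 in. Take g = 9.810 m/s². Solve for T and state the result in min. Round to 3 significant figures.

Directly: T = 2π√(L/g).
L = 6.97 in = 0.1770 m; g = 9.810 m/s².
T = 0.8441 s
0.8441 s × (1 min / 60.00 s) = 0.01407 min

0.0141 min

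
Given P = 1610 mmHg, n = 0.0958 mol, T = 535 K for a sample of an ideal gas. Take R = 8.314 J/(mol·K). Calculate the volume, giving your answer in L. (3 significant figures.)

Rearranging PV = nRT for V: V = nRT/P.
P = 1610 mmHg = 2.146×10^5 Pa; n = 0.0958 mol; T = 535 K; R = 8.314 J/(mol·K).
V = 0.001985 m³
0.001985 m³ × (1 L / 0.001000 m³) = 1.985 L

1.99 L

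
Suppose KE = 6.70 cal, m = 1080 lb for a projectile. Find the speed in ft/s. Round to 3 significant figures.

1.11 ft/s

Rearranging: v = √(2·KE/m).
KE = 6.70 cal = 28.03 J; m = 1080 lb = 489.9 kg.
v = 0.3383 m/s
0.3383 m/s × (1 ft/s / 0.3048 m/s) = 1.110 ft/s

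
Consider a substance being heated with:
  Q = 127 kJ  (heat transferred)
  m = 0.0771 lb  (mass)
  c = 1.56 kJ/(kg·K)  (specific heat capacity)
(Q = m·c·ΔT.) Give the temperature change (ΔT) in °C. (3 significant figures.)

Solving Q = m·c·ΔT for ΔT: ΔT = Q/(m·c).
Q = 127 kJ = 1.270×10^5 J; m = 0.0771 lb = 0.03497 kg; c = 1.56 kJ/(kg·K) = 1560 J/(kg·K).
ΔT = 2328 K
Since 1 °C = 1 K, 2328 °C.

2330 °C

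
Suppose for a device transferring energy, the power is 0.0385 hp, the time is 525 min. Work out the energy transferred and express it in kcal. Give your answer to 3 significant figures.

Solving P = W/t for W: W = P·t.
P = 0.0385 hp = 28.71 W; t = 525 min = 31500 s.
W = 9.043×10^5 J  (the unit combination reduces to kg·m²/s² = J)
9.043×10^5 J × (1 kcal / 4184 J) = 216.1 kcal

216 kcal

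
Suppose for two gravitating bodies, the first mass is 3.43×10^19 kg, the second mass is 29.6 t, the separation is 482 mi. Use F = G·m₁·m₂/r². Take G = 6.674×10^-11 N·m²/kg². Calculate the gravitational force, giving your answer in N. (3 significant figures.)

Directly: F = Gm₁m₂/r².
m₁ = 3.43×10^19 kg; m₂ = 29.6 t = 29600 kg; r = 482 mi = 7.757×10^5 m; G = 6.674×10^-11 N·m²/kg².
F = 112.6 N

113 N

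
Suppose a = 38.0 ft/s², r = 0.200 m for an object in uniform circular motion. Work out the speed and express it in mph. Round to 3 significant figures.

Rearranging: v = √(a·r).
a = 38.0 ft/s² = 11.58 m/s²; r = 0.200 m.
v = 1.522 m/s
1.522 m/s × (1 mph / 0.4470 m/s) = 3.405 mph

3.40 mph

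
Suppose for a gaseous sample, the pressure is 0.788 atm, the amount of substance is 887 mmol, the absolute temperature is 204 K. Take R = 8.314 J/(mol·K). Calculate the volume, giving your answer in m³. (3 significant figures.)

Rearranging PV = nRT for V: V = nRT/P.
P = 0.788 atm = 79844 Pa; n = 887 mmol = 0.8870 mol; T = 204 K; R = 8.314 J/(mol·K).
V = 0.01884 m³

0.0188 m³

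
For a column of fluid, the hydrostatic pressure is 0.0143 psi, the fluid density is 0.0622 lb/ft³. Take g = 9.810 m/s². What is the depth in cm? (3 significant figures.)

1010 cm

Solving P = ρ·g·h for h: h = P/(ρ·g).
P = 0.0143 psi = 98.60 Pa; ρ = 0.0622 lb/ft³ = 0.9963 kg/m³; g = 9.810 m/s².
h = 10.09 m
10.09 m × (1 cm / 0.01000 m) = 1009 cm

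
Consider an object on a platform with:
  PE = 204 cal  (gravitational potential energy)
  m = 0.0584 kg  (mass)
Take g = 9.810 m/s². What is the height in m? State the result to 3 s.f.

Rearranging: h = PE/(m·g).
PE = 204 cal = 853.5 J; m = 0.0584 kg; g = 9.810 m/s².
h = 1490 m

1490 m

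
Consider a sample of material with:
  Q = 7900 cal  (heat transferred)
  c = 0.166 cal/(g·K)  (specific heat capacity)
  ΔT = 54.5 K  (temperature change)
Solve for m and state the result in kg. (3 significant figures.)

0.873 kg

Rearranging Q = m·c·ΔT for m: m = Q/(c·ΔT).
Q = 7900 cal = 33054 J; c = 0.166 cal/(g·K) = 694.5 J/(kg·K); ΔT = 54.5 K.
m = 0.8732 kg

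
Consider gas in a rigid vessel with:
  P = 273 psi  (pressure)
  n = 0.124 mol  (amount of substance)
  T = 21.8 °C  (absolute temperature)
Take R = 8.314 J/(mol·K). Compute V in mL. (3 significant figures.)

162 mL

From the ideal-gas law: V = nRT/P.
P = 273 psi = 1.882×10^6 Pa; n = 0.124 mol; T = 21.8 °C = 294.9 K; R = 8.314 J/(mol·K).
V = 1.615×10^-4 m³
1.615×10^-4 m³ × (1 mL / 1.000×10^-6 m³) = 161.5 mL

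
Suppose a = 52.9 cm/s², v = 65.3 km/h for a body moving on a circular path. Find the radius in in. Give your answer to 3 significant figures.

Solving a = v²/r for r: r = v²/a.
a = 52.9 cm/s² = 0.5290 m/s²; v = 65.3 km/h = 18.14 m/s.
r = 622.0 m
622.0 m × (1 in / 0.02540 m) = 24487 in

24500 in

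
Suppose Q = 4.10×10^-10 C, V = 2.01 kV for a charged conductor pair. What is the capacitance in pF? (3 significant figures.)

0.204 pF

C is given directly by: C = Q/V.
Q = 4.10×10^-10 C; V = 2.01 kV = 2010 V.
C = 2.040×10^-13 F
2.040×10^-13 F × (1 pF / 1.000×10^-12 F) = 0.2040 pF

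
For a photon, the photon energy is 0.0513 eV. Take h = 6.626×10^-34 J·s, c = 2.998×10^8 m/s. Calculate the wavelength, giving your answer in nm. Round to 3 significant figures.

24200 nm

Rearranging: λ = hc/E.
E = 0.0513 eV = 8.219×10^-21 J; h = 6.626×10^-34 J·s; c = 2.998×10^8 m/s.
λ = 2.417×10^-5 m
2.417×10^-5 m × (1 nm / 1.000×10^-9 m) = 24169 nm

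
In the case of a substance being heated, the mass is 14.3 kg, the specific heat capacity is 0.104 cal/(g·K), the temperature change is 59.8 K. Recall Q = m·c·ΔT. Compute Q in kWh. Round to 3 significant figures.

Q is given directly by: Q = mcΔT.
m = 14.3 kg; c = 0.104 cal/(g·K) = 435.1 J/(kg·K); ΔT = 59.8 K.
Q = 3.721×10^5 J
3.721×10^5 J × (1 kWh / 3.600×10^6 J) = 0.1034 kWh

0.103 kWh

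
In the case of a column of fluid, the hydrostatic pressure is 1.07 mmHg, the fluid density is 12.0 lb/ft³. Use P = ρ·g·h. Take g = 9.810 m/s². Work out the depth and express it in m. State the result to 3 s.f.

0.0757 m

Solving P = ρ·g·h for h: h = P/(ρ·g).
P = 1.07 mmHg = 142.7 Pa; ρ = 12.0 lb/ft³ = 192.2 kg/m³; g = 9.810 m/s².
h = 0.07565 m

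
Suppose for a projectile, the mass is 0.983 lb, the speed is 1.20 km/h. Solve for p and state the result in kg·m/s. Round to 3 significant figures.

p is given directly by: p = mv.
m = 0.983 lb = 0.4459 kg; v = 1.20 km/h = 0.3333 m/s.
p = 0.1486 kg·m/s  (the unit combination reduces to kg·m/s = kg·m/s)

0.149 kg·m/s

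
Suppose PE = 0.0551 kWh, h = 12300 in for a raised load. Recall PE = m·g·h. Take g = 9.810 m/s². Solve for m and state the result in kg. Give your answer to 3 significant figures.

Rearranging PE = m·g·h for m: m = PE/(g·h).
PE = 0.0551 kWh = 1.984×10^5 J; h = 12300 in = 312.4 m; g = 9.810 m/s².
m = 64.72 kg

64.7 kg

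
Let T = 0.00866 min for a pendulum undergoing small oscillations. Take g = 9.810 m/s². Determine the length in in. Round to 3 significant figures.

Rearranging T = 2π√(L/g) for L: L = g·(T/2π)².
T = 0.00866 min = 0.5196 s; g = 9.810 m/s².
L = 0.06709 m
0.06709 m × (1 in / 0.02540 m) = 2.641 in

2.64 in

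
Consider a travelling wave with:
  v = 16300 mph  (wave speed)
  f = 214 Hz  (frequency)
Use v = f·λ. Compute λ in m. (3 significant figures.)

Solving v = f·λ for λ: λ = v/f.
v = 16300 mph = 7287 m/s; f = 214 Hz.
λ = 34.05 m

34.1 m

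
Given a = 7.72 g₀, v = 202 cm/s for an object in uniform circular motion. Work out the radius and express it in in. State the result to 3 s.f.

2.12 in

Solving a = v²/r for r: r = v²/a.
a = 7.72 g₀ = 75.71 m/s²; v = 202 cm/s = 2.020 m/s.
r = 0.05390 m
0.05390 m × (1 in / 0.02540 m) = 2.122 in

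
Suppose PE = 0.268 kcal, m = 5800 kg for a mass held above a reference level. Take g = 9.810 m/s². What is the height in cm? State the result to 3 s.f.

1.97 cm

Rearranging: h = PE/(m·g).
PE = 0.268 kcal = 1121 J; m = 5800 kg; g = 9.810 m/s².
h = 0.01971 m
0.01971 m × (1 cm / 0.01000 m) = 1.971 cm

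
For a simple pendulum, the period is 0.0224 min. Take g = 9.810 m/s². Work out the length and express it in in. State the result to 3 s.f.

Rearranging T = 2π√(L/g) for L: L = g·(T/2π)².
T = 0.0224 min = 1.344 s; g = 9.810 m/s².
L = 0.4489 m
0.4489 m × (1 in / 0.02540 m) = 17.67 in

17.7 in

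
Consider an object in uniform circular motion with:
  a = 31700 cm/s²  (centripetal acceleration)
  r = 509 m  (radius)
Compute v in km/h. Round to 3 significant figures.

1450 km/h

Rearranging: v = √(a·r).
a = 31700 cm/s² = 317.0 m/s²; r = 509 m.
v = 401.7 m/s
401.7 m/s × (1 km/h / 0.2778 m/s) = 1446 km/h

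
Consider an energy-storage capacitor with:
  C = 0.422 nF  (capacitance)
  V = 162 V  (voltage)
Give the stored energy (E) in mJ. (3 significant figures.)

E is given directly by: E = ½CV².
C = 0.422 nF = 4.220×10^-10 F; V = 162 V.
E = 5.537×10^-6 J  (the unit combination reduces to kg·m²/s² = J)
5.537×10^-6 J × (1 mJ / 0.001000 J) = 0.005537 mJ

0.00554 mJ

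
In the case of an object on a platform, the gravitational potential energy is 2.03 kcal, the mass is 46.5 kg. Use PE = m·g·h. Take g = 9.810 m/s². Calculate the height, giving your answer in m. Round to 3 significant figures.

Rearranging: h = PE/(m·g).
PE = 2.03 kcal = 8494 J; m = 46.5 kg; g = 9.810 m/s².
h = 18.62 m

18.6 m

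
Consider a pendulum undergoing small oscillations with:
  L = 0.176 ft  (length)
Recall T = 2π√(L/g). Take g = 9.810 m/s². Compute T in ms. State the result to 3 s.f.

Directly: T = 2π√(L/g).
L = 0.176 ft = 0.05364 m; g = 9.810 m/s².
T = 0.4646 s
0.4646 s × (1 ms / 0.001000 s) = 464.6 ms

465 ms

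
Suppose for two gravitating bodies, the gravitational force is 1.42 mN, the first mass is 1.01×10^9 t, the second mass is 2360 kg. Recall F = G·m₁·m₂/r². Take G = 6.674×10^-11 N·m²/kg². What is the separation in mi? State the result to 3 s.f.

6.58 mi

Rearranging: r = √(G·m₁m₂/F).
F = 1.42 mN = 0.001420 N; m₁ = 1.01×10^9 t = 1.010×10^12 kg; m₂ = 2360 kg; G = 6.674×10^-11 N·m²/kg².
r = 10584 m
10584 m × (1 mi / 1609 m) = 6.577 mi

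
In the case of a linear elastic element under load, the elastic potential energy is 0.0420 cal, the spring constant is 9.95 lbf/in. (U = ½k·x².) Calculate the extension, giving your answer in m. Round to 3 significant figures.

0.0142 m

Solving U = ½k·x² for x: x = √(2U/k).
U = 0.0420 cal = 0.1757 J; k = 9.95 lbf/in = 1743 N/m.
x = 0.01420 m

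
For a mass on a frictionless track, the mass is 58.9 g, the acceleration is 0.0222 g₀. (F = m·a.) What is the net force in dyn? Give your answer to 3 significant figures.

From Newton's second law: F = m·a.
m = 58.9 g = 0.05890 kg; a = 0.0222 g₀ = 0.2177 m/s².
F = 0.01282 N  (the unit combination reduces to kg·m/s² = N)
0.01282 N × (1 dyn / 1.000×10^-5 N) = 1282 dyn

1280 dyn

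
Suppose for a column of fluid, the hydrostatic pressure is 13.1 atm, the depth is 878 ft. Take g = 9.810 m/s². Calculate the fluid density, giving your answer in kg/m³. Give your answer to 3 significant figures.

506 kg/m³

Rearranging P = ρ·g·h for ρ: ρ = P/(g·h).
P = 13.1 atm = 1.327×10^6 Pa; h = 878 ft = 267.6 m; g = 9.810 m/s².
ρ = 505.6 kg/m³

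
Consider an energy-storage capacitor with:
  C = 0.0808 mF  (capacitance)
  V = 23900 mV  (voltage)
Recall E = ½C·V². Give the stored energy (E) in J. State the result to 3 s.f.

0.0231 J

Directly: E = ½CV².
C = 0.0808 mF = 8.080×10^-5 F; V = 23900 mV = 23.90 V.
E = 0.02308 J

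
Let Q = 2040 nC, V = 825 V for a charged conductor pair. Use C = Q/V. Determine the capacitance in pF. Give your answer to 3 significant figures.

C is given directly by: C = Q/V.
Q = 2040 nC = 2.040×10^-6 C; V = 825 V.
C = 2.473×10^-9 F
2.473×10^-9 F × (1 pF / 1.000×10^-12 F) = 2473 pF

2470 pF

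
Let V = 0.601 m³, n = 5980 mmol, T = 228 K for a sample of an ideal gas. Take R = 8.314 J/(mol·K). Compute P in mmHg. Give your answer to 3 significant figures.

Directly: P = nRT/V.
V = 0.601 m³; n = 5980 mmol = 5.980 mol; T = 228 K; R = 8.314 J/(mol·K).
P = 18861 Pa  (the unit combination reduces to kg/(m·s²) = Pa)
18861 Pa × (1 mmHg / 133.3 Pa) = 141.5 mmHg

141 mmHg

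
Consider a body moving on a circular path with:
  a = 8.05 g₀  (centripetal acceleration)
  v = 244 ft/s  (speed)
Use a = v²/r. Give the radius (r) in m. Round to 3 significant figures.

Rearranging: r = v²/a.
a = 8.05 g₀ = 78.94 m/s²; v = 244 ft/s = 74.37 m/s.
r = 70.06 m

70.1 m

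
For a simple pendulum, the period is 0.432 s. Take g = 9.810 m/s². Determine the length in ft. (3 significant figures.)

0.152 ft

Solving T = 2π√(L/g) for L: L = g·(T/2π)².
T = 0.432 s; g = 9.810 m/s².
L = 0.04637 m
0.04637 m × (1 ft / 0.3048 m) = 0.1521 ft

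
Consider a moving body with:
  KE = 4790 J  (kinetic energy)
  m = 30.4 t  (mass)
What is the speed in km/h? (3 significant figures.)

2.02 km/h

Rearranging: v = √(2·KE/m).
KE = 4790 J; m = 30.4 t = 30400 kg.
v = 0.5614 m/s
0.5614 m/s × (1 km/h / 0.2778 m/s) = 2.021 km/h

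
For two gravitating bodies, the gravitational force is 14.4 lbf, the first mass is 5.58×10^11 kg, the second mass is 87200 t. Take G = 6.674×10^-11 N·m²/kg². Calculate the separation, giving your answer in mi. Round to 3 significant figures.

Rearranging: r = √(G·m₁m₂/F).
F = 14.4 lbf = 64.05 N; m₁ = 5.58×10^11 kg; m₂ = 87200 t = 8.720×10^7 kg; G = 6.674×10^-11 N·m²/kg².
r = 7120 m
7120 m × (1 mi / 1609 m) = 4.424 mi

4.42 mi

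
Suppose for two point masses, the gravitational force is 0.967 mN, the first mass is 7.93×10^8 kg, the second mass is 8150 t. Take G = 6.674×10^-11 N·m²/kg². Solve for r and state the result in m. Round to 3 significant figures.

21100 m

Rearranging F = G·m₁·m₂/r² for r: r = √(G·m₁m₂/F).
F = 0.967 mN = 9.670×10^-4 N; m₁ = 7.93×10^8 kg; m₂ = 8150 t = 8.150×10^6 kg; G = 6.674×10^-11 N·m²/kg².
r = 21120 m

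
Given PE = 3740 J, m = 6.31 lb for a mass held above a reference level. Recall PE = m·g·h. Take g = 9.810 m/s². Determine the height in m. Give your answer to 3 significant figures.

133 m

Rearranging PE = m·g·h for h: h = PE/(m·g).
PE = 3740 J; m = 6.31 lb = 2.862 kg; g = 9.810 m/s².
h = 133.2 m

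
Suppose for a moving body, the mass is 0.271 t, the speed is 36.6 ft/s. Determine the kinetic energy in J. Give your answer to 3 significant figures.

Directly: KE = ½mv².
m = 0.271 t = 271.0 kg; v = 36.6 ft/s = 11.16 m/s.
KE = 16863 J

16900 J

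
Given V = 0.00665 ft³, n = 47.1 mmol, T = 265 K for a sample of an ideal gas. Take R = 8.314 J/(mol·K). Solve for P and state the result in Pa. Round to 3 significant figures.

5.51×10^5 Pa

P is given directly by: P = nRT/V.
V = 0.00665 ft³ = 1.883×10^-4 m³; n = 47.1 mmol = 0.04710 mol; T = 265 K; R = 8.314 J/(mol·K).
P = 5.511×10^5 Pa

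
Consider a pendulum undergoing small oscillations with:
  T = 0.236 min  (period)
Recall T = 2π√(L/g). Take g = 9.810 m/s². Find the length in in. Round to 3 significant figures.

Rearranging T = 2π√(L/g) for L: L = g·(T/2π)².
T = 0.236 min = 14.16 s; g = 9.810 m/s².
L = 49.82 m
49.82 m × (1 in / 0.02540 m) = 1962 in

1960 in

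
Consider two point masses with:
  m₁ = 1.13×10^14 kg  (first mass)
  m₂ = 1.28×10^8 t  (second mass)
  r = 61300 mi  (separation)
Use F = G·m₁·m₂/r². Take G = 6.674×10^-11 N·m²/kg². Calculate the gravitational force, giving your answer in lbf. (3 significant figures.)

From Newton's law of gravitation: F = Gm₁m₂/r².
m₁ = 1.13×10^14 kg; m₂ = 1.28×10^8 t = 1.280×10^11 kg; r = 61300 mi = 9.865×10^7 m; G = 6.674×10^-11 N·m²/kg².
F = 0.09919 N  (the unit combination reduces to kg·m/s² = N)
0.09919 N × (1 lbf / 4.448 N) = 0.02230 lbf

0.0223 lbf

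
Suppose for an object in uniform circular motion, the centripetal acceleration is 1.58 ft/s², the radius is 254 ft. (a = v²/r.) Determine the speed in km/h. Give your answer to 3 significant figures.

Rearranging a = v²/r for v: v = √(a·r).
a = 1.58 ft/s² = 0.4816 m/s²; r = 254 ft = 77.42 m.
v = 6.106 m/s
6.106 m/s × (1 km/h / 0.2778 m/s) = 21.98 km/h

22.0 km/h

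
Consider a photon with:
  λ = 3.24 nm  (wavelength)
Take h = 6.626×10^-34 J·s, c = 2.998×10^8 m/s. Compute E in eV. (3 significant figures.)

383 eV

E is given directly by: E = hc/λ.
λ = 3.24 nm = 3.240×10^-9 m; h = 6.626×10^-34 J·s; c = 2.998×10^8 m/s.
E = 6.131×10^-17 J  (the unit combination reduces to kg·m²/s² = J)
6.131×10^-17 J × (1 eV / 1.602×10^-19 J) = 382.7 eV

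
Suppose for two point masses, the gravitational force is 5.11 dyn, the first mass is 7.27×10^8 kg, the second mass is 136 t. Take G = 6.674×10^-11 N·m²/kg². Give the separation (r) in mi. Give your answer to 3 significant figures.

7.06 mi

From Newton's law of gravitation: r = √(G·m₁m₂/F).
F = 5.11 dyn = 5.110×10^-5 N; m₁ = 7.27×10^8 kg; m₂ = 136 t = 1.360×10^5 kg; G = 6.674×10^-11 N·m²/kg².
r = 11364 m
11364 m × (1 mi / 1609 m) = 7.061 mi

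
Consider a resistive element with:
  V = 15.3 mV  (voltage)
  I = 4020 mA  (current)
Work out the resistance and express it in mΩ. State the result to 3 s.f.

3.81 mΩ

Rearranging: R = V/I.
V = 15.3 mV = 0.01530 V; I = 4020 mA = 4.020 A.
R = 0.003806 Ω
0.003806 Ω × (1 mΩ / 0.001000 Ω) = 3.806 mΩ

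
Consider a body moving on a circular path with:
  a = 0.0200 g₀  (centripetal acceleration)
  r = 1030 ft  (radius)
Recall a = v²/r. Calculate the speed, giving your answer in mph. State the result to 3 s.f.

Rearranging a = v²/r for v: v = √(a·r).
a = 0.0200 g₀ = 0.1961 m/s²; r = 1030 ft = 313.9 m.
v = 7.847 m/s
7.847 m/s × (1 mph / 0.4470 m/s) = 17.55 mph

17.6 mph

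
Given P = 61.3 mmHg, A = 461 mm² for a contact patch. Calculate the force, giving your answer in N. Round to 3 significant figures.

3.77 N

Rearranging P = F/A for F: F = P·A.
P = 61.3 mmHg = 8173 Pa; A = 461 mm² = 4.610×10^-4 m².
F = 3.768 N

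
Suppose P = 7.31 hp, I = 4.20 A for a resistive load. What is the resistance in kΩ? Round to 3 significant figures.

0.309 kΩ

Rearranging: R = P/I².
P = 7.31 hp = 5451 W; I = 4.20 A.
R = 309.0 Ω
309.0 Ω × (1 kΩ / 1000 Ω) = 0.3090 kΩ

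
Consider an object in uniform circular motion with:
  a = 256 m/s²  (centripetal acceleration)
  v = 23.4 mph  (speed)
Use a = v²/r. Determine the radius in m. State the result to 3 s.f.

0.427 m

Solving a = v²/r for r: r = v²/a.
a = 256 m/s²; v = 23.4 mph = 10.46 m/s.
r = 0.4274 m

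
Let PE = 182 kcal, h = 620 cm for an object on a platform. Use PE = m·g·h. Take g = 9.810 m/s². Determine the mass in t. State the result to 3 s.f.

Rearranging: m = PE/(g·h).
PE = 182 kcal = 7.615×10^5 J; h = 620 cm = 6.200 m; g = 9.810 m/s².
m = 12520 kg
12520 kg × (1 t / 1000 kg) = 12.52 t

12.5 t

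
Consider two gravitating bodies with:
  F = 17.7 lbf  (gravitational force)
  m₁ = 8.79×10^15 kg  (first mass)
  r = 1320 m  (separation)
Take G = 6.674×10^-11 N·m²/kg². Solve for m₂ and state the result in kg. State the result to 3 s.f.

234 kg

From Newton's law of gravitation: m₂ = F·r²/(G·m₁).
F = 17.7 lbf = 78.73 N; m₁ = 8.79×10^15 kg; r = 1320 m; G = 6.674×10^-11 N·m²/kg².
m₂ = 233.8 kg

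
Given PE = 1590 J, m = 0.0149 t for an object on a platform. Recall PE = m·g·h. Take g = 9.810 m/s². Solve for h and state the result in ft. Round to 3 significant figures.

Rearranging PE = m·g·h for h: h = PE/(m·g).
PE = 1590 J; m = 0.0149 t = 14.90 kg; g = 9.810 m/s².
h = 10.88 m
10.88 m × (1 ft / 0.3048 m) = 35.69 ft

35.7 ft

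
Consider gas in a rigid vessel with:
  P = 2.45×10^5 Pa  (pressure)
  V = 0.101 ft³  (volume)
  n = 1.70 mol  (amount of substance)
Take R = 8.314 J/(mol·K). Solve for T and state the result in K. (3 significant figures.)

From the ideal-gas law: T = PV/(nR).
P = 2.45×10^5 Pa; V = 0.101 ft³ = 0.002860 m³; n = 1.70 mol; R = 8.314 J/(mol·K).
T = 49.58 K

49.6 K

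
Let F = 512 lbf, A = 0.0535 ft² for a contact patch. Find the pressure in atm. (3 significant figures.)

P is given directly by: P = F/A.
F = 512 lbf = 2277 N; A = 0.0535 ft² = 0.004970 m².
P = 4.582×10^5 Pa  (the unit combination reduces to kg/(m·s²) = Pa)
4.582×10^5 Pa × (1 atm / 1.013×10^5 Pa) = 4.522 atm

4.52 atm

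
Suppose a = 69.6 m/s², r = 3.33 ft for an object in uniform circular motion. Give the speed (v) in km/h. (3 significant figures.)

Rearranging: v = √(a·r).
a = 69.6 m/s²; r = 3.33 ft = 1.015 m.
v = 8.405 m/s
8.405 m/s × (1 km/h / 0.2778 m/s) = 30.26 km/h

30.3 km/h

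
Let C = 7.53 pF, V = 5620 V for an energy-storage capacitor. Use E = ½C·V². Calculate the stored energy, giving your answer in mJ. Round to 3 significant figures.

Directly: E = ½CV².
C = 7.53 pF = 7.530×10^-12 F; V = 5620 V.
E = 1.189×10^-4 J
1.189×10^-4 J × (1 mJ / 0.001000 J) = 0.1189 mJ

0.119 mJ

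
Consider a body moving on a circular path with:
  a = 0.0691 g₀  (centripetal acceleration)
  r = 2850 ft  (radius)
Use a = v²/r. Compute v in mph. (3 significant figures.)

Rearranging a = v²/r for v: v = √(a·r).
a = 0.0691 g₀ = 0.6776 m/s²; r = 2850 ft = 868.7 m.
v = 24.26 m/s
24.26 m/s × (1 mph / 0.4470 m/s) = 54.27 mph

54.3 mph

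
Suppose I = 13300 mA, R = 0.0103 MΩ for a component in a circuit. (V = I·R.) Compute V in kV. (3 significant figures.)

From Ohm's law: V = IR.
I = 13300 mA = 13.30 A; R = 0.0103 MΩ = 10300 Ω.
V = 1.370×10^5 V
1.370×10^5 V × (1 kV / 1000 V) = 137.0 kV

137 kV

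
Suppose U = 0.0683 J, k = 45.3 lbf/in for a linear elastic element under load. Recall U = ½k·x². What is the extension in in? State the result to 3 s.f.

0.163 in

Rearranging: x = √(2U/k).
U = 0.0683 J; k = 45.3 lbf/in = 7933 N/m.
x = 0.004150 m
0.004150 m × (1 in / 0.02540 m) = 0.1634 in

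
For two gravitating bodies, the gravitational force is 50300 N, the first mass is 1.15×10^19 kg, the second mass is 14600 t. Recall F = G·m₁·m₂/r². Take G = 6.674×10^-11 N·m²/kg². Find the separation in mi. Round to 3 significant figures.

293 mi

From Newton's law of gravitation: r = √(G·m₁m₂/F).
F = 50300 N; m₁ = 1.15×10^19 kg; m₂ = 14600 t = 1.460×10^7 kg; G = 6.674×10^-11 N·m²/kg².
r = 4.720×10^5 m
4.720×10^5 m × (1 mi / 1609 m) = 293.3 mi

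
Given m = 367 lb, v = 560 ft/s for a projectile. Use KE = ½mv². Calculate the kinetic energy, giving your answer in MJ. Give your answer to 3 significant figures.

Directly: KE = ½mv².
m = 367 lb = 166.5 kg; v = 560 ft/s = 170.7 m/s.
KE = 2.425×10^6 J
2.425×10^6 J × (1 MJ / 1.000×10^6 J) = 2.425 MJ

2.42 MJ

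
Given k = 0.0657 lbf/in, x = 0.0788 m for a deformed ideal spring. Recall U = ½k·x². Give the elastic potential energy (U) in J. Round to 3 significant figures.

Directly: U = ½kx².
k = 0.0657 lbf/in = 11.51 N/m; x = 0.0788 m.
U = 0.03572 J

0.0357 J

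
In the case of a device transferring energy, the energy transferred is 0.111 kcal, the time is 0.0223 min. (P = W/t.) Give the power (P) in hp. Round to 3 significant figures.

0.465 hp

P is given directly by: P = W/t.
W = 0.111 kcal = 464.4 J; t = 0.0223 min = 1.338 s.
P = 347.1 W
347.1 W × (1 hp / 745.7 W) = 0.4655 hp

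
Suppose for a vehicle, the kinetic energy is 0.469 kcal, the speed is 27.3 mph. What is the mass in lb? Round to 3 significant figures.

58.1 lb

Rearranging KE = ½mv² for m: m = 2·KE/v².
KE = 0.469 kcal = 1962 J; v = 27.3 mph = 12.20 m/s.
m = 26.35 kg
26.35 kg × (1 lb / 0.4536 kg) = 58.09 lb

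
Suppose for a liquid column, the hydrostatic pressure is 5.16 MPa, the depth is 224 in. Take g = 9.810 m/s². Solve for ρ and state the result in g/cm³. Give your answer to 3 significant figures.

Rearranging: ρ = P/(g·h).
P = 5.16 MPa = 5.160×10^6 Pa; h = 224 in = 5.690 m; g = 9.810 m/s².
ρ = 92448 kg/m³
92448 kg/m³ × (1 g/cm³ / 1000 kg/m³) = 92.45 g/cm³

92.4 g/cm³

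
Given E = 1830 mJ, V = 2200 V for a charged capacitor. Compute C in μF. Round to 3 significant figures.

Rearranging: C = 2E/V².
E = 1830 mJ = 1.830 J; V = 2200 V.
C = 7.562×10^-7 F
7.562×10^-7 F × (1 μF / 1.000×10^-6 F) = 0.7562 μF

0.756 μF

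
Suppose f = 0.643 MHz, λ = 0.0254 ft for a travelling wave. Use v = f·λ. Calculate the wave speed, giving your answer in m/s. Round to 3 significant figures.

4980 m/s

v is given directly by: v = fλ.
f = 0.643 MHz = 6.430×10^5 Hz; λ = 0.0254 ft = 0.007742 m.
v = 4978 m/s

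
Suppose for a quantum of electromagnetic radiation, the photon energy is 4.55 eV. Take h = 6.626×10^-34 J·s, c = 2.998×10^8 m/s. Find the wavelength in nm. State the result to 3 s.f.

272 nm

Rearranging E = h·c/λ for λ: λ = hc/E.
E = 4.55 eV = 7.290×10^-19 J; h = 6.626×10^-34 J·s; c = 2.998×10^8 m/s.
λ = 2.725×10^-7 m
2.725×10^-7 m × (1 nm / 1.000×10^-9 m) = 272.5 nm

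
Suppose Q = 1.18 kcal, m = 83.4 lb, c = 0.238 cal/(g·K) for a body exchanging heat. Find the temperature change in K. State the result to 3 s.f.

Solving Q = m·c·ΔT for ΔT: ΔT = Q/(m·c).
Q = 1.18 kcal = 4937 J; m = 83.4 lb = 37.83 kg; c = 0.238 cal/(g·K) = 995.8 J/(kg·K).
ΔT = 0.1311 K

0.131 K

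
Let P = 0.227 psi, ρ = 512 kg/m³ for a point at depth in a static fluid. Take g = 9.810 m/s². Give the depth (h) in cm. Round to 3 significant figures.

31.2 cm

Solving P = ρ·g·h for h: h = P/(ρ·g).
P = 0.227 psi = 1565 Pa; ρ = 512 kg/m³; g = 9.810 m/s².
h = 0.3116 m
0.3116 m × (1 cm / 0.01000 m) = 31.16 cm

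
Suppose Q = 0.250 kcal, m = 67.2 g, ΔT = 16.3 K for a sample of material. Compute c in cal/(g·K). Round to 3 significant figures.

Rearranging: c = Q/(m·ΔT).
Q = 0.250 kcal = 1046 J; m = 67.2 g = 0.06720 kg; ΔT = 16.3 K.
c = 954.9 J/(kg·K)
954.9 J/(kg·K) × (1 cal/(g·K) / 4184 J/(kg·K)) = 0.2282 cal/(g·K)

0.228 cal/(g·K)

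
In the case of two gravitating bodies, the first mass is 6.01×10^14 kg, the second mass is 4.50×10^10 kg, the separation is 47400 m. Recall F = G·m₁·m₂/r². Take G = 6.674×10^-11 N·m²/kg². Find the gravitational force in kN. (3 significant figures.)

From Newton's law of gravitation: F = Gm₁m₂/r².
m₁ = 6.01×10^14 kg; m₂ = 4.50×10^10 kg; r = 47400 m; G = 6.674×10^-11 N·m²/kg².
F = 8.034×10^5 N  (the unit combination reduces to kg·m/s² = N)
8.034×10^5 N × (1 kN / 1000 N) = 803.4 kN

803 kN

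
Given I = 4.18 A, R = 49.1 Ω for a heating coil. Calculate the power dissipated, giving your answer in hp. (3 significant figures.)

1.15 hp

Directly: P = I²R.
I = 4.18 A; R = 49.1 Ω.
P = 857.9 W
857.9 W × (1 hp / 745.7 W) = 1.150 hp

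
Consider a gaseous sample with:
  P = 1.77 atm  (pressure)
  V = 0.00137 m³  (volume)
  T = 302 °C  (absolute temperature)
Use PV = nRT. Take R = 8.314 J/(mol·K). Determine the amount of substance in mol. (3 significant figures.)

0.0514 mol

Rearranging PV = nRT for n: n = PV/(RT).
P = 1.77 atm = 1.793×10^5 Pa; V = 0.00137 m³; T = 302 °C = 575.1 K; R = 8.314 J/(mol·K).
n = 0.05138 mol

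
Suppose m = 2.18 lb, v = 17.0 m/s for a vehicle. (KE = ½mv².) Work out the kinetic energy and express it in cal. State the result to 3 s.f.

34.2 cal

Directly: KE = ½mv².
m = 2.18 lb = 0.9888 kg; v = 17.0 m/s.
KE = 142.9 J
142.9 J × (1 cal / 4.184 J) = 34.15 cal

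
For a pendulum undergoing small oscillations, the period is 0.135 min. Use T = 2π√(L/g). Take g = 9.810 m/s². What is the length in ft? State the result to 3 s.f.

53.5 ft

Rearranging: L = g·(T/2π)².
T = 0.135 min = 8.100 s; g = 9.810 m/s².
L = 16.30 m
16.30 m × (1 ft / 0.3048 m) = 53.49 ft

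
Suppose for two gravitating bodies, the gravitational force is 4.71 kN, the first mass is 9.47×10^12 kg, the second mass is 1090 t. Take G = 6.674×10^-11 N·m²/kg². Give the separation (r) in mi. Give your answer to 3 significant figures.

0.238 mi

Rearranging: r = √(G·m₁m₂/F).
F = 4.71 kN = 4710 N; m₁ = 9.47×10^12 kg; m₂ = 1090 t = 1.090×10^6 kg; G = 6.674×10^-11 N·m²/kg².
r = 382.4 m
382.4 m × (1 mi / 1609 m) = 0.2376 mi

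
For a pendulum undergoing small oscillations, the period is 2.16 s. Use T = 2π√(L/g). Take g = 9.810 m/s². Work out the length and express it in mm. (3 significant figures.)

1160 mm

Rearranging: L = g·(T/2π)².
T = 2.16 s; g = 9.810 m/s².
L = 1.159 m
1.159 m × (1 mm / 0.001000 m) = 1159 mm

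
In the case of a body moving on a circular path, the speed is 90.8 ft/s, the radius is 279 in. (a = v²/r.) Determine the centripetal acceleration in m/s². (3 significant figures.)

108 m/s²

a is given directly by: a = v²/r.
v = 90.8 ft/s = 27.68 m/s; r = 279 in = 7.087 m.
a = 108.1 m/s²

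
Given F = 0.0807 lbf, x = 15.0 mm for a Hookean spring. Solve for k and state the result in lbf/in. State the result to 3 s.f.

From Hooke's law: k = F/x.
F = 0.0807 lbf = 0.3590 N; x = 15.0 mm = 0.01500 m.
k = 23.93 N/m
23.93 N/m × (1 lbf/in / 175.1 N/m) = 0.1367 lbf/in

0.137 lbf/in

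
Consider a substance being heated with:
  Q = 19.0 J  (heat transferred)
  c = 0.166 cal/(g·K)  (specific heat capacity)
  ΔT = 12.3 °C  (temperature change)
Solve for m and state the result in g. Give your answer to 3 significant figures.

Solving Q = m·c·ΔT for m: m = Q/(c·ΔT).
Q = 19.0 J; c = 0.166 cal/(g·K) = 694.5 J/(kg·K); ΔT = 12.3 °C = 12.30 K.
m = 0.002224 kg
0.002224 kg × (1 g / 0.001000 kg) = 2.224 g

2.22 g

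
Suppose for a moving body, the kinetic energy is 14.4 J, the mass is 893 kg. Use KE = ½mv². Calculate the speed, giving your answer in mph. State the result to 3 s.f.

Rearranging KE = ½mv² for v: v = √(2·KE/m).
KE = 14.4 J; m = 893 kg.
v = 0.1796 m/s
0.1796 m/s × (1 mph / 0.4470 m/s) = 0.4017 mph

0.402 mph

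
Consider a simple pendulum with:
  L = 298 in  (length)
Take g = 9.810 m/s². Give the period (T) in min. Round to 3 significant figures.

0.0920 min

T is given directly by: T = 2π√(L/g).
L = 298 in = 7.569 m; g = 9.810 m/s².
T = 5.519 s
5.519 s × (1 min / 60.00 s) = 0.09199 min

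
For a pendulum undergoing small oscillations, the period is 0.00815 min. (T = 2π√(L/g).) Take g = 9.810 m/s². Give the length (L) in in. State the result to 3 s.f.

Solving T = 2π√(L/g) for L: L = g·(T/2π)².
T = 0.00815 min = 0.4890 s; g = 9.810 m/s².
L = 0.05942 m
0.05942 m × (1 in / 0.02540 m) = 2.339 in

2.34 in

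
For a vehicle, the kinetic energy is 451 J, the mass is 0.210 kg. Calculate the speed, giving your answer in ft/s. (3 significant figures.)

Rearranging: v = √(2·KE/m).
KE = 451 J; m = 0.210 kg.
v = 65.54 m/s
65.54 m/s × (1 ft/s / 0.3048 m/s) = 215.0 ft/s

215 ft/s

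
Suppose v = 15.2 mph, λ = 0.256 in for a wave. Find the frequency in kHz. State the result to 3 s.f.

1.04 kHz

Solving v = f·λ for f: f = v/λ.
v = 15.2 mph = 6.795 m/s; λ = 0.256 in = 0.006502 m.
f = 1045 Hz
1045 Hz × (1 kHz / 1000 Hz) = 1.045 kHz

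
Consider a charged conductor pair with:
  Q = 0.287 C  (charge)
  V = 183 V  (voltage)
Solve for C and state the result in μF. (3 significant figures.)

1570 μF

C is given directly by: C = Q/V.
Q = 0.287 C; V = 183 V.
C = 0.001568 F
0.001568 F × (1 μF / 1.000×10^-6 F) = 1568 μF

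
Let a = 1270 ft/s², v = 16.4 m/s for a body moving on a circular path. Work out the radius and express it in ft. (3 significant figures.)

2.28 ft

Rearranging a = v²/r for r: r = v²/a.
a = 1270 ft/s² = 387.1 m/s²; v = 16.4 m/s.
r = 0.6948 m
0.6948 m × (1 ft / 0.3048 m) = 2.280 ft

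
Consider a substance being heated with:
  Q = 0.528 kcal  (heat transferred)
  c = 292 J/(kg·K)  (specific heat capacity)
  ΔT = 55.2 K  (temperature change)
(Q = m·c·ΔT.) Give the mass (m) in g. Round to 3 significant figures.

137 g

Rearranging: m = Q/(c·ΔT).
Q = 0.528 kcal = 2209 J; c = 292 J/(kg·K); ΔT = 55.2 K.
m = 0.1371 kg
0.1371 kg × (1 g / 0.001000 kg) = 137.1 g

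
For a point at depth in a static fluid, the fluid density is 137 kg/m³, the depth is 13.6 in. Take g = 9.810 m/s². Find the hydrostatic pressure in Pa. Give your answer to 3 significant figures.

464 Pa

Directly: P = ρgh.
ρ = 137 kg/m³; h = 13.6 in = 0.3454 m; g = 9.810 m/s².
P = 464.3 Pa  (the unit combination reduces to kg/(m·s²) = Pa)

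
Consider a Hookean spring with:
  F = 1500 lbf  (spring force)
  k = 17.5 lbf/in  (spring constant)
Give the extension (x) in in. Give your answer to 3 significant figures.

85.7 in

Solving F = k·x for x: x = F/k.
F = 1500 lbf = 6672 N; k = 17.5 lbf/in = 3065 N/m.
x = 2.177 m
2.177 m × (1 in / 0.02540 m) = 85.71 in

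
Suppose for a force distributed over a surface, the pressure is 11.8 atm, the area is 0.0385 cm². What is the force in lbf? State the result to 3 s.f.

Solving P = F/A for F: F = P·A.
P = 11.8 atm = 1.196×10^6 Pa; A = 0.0385 cm² = 3.850×10^-6 m².
F = 4.603 N  (the unit combination reduces to kg·m/s² = N)
4.603 N × (1 lbf / 4.448 N) = 1.035 lbf

1.03 lbf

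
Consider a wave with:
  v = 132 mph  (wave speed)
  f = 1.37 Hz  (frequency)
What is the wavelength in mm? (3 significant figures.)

43100 mm

Rearranging: λ = v/f.
v = 132 mph = 59.01 m/s; f = 1.37 Hz.
λ = 43.07 m
43.07 m × (1 mm / 0.001000 m) = 43072 mm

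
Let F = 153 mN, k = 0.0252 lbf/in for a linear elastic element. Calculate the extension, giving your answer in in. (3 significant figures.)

1.36 in

From Hooke's law: x = F/k.
F = 153 mN = 0.1530 N; k = 0.0252 lbf/in = 4.413 N/m.
x = 0.03467 m
0.03467 m × (1 in / 0.02540 m) = 1.365 in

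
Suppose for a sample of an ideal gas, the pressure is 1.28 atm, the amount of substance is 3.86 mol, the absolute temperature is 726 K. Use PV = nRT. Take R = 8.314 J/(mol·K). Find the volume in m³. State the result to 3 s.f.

From the ideal-gas law: V = nRT/P.
P = 1.28 atm = 1.297×10^5 Pa; n = 3.86 mol; T = 726 K; R = 8.314 J/(mol·K).
V = 0.1796 m³

0.180 m³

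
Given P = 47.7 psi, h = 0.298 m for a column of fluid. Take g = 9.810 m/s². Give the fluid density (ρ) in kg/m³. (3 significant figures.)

1.12×10^5 kg/m³

Solving P = ρ·g·h for ρ: ρ = P/(g·h).
P = 47.7 psi = 3.289×10^5 Pa; h = 0.298 m; g = 9.810 m/s².
ρ = 1.125×10^5 kg/m³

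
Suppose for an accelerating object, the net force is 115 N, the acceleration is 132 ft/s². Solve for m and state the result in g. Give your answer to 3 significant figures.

2860 g

From Newton's second law: m = F/a.
F = 115 N; a = 132 ft/s² = 40.23 m/s².
m = 2.858 kg
2.858 kg × (1 g / 0.001000 kg) = 2858 g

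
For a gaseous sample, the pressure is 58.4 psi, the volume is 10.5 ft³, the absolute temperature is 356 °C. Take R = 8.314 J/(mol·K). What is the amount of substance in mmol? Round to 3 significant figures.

22900 mmol

From the ideal-gas law: n = PV/(RT).
P = 58.4 psi = 4.027×10^5 Pa; V = 10.5 ft³ = 0.2973 m³; T = 356 °C = 629.1 K; R = 8.314 J/(mol·K).
n = 22.89 mol
22.89 mol × (1 mmol / 0.001000 mol) = 22888 mmol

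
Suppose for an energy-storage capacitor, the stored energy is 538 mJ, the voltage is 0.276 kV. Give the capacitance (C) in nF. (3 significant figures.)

14100 nF

Rearranging E = ½C·V² for C: C = 2E/V².
E = 538 mJ = 0.5380 J; V = 0.276 kV = 276.0 V.
C = 1.413×10^-5 F
1.413×10^-5 F × (1 nF / 1.000×10^-9 F) = 14125 nF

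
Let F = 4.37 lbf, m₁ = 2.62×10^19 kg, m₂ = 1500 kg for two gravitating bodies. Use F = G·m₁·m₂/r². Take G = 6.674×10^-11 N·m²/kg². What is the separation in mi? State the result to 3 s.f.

228 mi

From Newton's law of gravitation: r = √(G·m₁m₂/F).
F = 4.37 lbf = 19.44 N; m₁ = 2.62×10^19 kg; m₂ = 1500 kg; G = 6.674×10^-11 N·m²/kg².
r = 3.673×10^5 m
3.673×10^5 m × (1 mi / 1609 m) = 228.2 mi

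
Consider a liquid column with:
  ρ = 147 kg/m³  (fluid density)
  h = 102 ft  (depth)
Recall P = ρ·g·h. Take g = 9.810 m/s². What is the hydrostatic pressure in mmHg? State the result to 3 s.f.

336 mmHg

Directly: P = ρgh.
ρ = 147 kg/m³; h = 102 ft = 31.09 m; g = 9.810 m/s².
P = 44833 Pa
44833 Pa × (1 mmHg / 133.3 Pa) = 336.3 mmHg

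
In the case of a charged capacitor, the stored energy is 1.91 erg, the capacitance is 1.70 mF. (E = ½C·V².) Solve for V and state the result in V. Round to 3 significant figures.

Rearranging E = ½C·V² for V: V = √(2E/C).
E = 1.91 erg = 1.910×10^-7 J; C = 1.70 mF = 0.001700 F.
V = 0.01499 V  (the unit combination reduces to kg·m²/(A·s³) = V)

0.0150 V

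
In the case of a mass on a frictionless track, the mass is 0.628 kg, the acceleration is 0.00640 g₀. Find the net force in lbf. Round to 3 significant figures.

From Newton's second law: F = m·a.
m = 0.628 kg; a = 0.00640 g₀ = 0.06276 m/s².
F = 0.03941 N
0.03941 N × (1 lbf / 4.448 N) = 0.008861 lbf

0.00886 lbf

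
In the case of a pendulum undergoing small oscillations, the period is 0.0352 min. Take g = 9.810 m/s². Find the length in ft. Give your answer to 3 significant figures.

3.64 ft

Rearranging T = 2π√(L/g) for L: L = g·(T/2π)².
T = 0.0352 min = 2.112 s; g = 9.810 m/s².
L = 1.108 m
1.108 m × (1 ft / 0.3048 m) = 3.636 ft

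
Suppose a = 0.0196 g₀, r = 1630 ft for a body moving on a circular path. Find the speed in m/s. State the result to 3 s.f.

9.77 m/s

Rearranging: v = √(a·r).
a = 0.0196 g₀ = 0.1922 m/s²; r = 1630 ft = 496.8 m.
v = 9.772 m/s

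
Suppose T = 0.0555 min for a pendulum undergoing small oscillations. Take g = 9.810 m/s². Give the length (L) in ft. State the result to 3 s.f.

Rearranging T = 2π√(L/g) for L: L = g·(T/2π)².
T = 0.0555 min = 3.330 s; g = 9.810 m/s².
L = 2.755 m
2.755 m × (1 ft / 0.3048 m) = 9.040 ft

9.04 ft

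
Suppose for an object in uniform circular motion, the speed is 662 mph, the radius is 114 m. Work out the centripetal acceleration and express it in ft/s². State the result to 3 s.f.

2520 ft/s²

a is given directly by: a = v²/r.
v = 662 mph = 295.9 m/s; r = 114 m.
a = 768.3 m/s²
768.3 m/s² × (1 ft/s² / 0.3048 m/s²) = 2521 ft/s²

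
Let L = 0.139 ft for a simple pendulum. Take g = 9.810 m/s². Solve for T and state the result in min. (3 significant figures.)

T is given directly by: T = 2π√(L/g).
L = 0.139 ft = 0.04237 m; g = 9.810 m/s².
T = 0.4129 s
0.4129 s × (1 min / 60.00 s) = 0.006882 min

0.00688 min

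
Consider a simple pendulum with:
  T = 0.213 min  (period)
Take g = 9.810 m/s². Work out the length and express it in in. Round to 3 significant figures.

Rearranging: L = g·(T/2π)².
T = 0.213 min = 12.78 s; g = 9.810 m/s².
L = 40.59 m
40.59 m × (1 in / 0.02540 m) = 1598 in

1600 in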